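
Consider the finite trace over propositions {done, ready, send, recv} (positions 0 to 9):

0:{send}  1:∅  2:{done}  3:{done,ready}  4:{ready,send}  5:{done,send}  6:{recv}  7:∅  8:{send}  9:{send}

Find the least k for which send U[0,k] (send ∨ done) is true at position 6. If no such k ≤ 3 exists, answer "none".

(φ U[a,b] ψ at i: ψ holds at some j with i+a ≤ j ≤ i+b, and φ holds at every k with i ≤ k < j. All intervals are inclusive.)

none

Need earliest j ≥ 6 with (send ∨ done), and send at every k in [6,j-1].
  j=6: rhs fails.
  j=7: rhs fails.
  j=8: rhs holds but lhs fails at k=6.
  j=9: rhs holds but lhs fails at k=6.
No witness within the range → none.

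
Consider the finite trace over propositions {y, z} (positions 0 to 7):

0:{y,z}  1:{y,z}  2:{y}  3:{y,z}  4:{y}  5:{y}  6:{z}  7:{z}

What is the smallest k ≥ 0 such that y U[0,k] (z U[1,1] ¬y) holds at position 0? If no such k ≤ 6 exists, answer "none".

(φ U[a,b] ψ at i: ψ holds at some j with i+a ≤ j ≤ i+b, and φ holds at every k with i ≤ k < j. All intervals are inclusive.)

Need earliest j ≥ 0 with (z U[1,1] ¬y), and y at every k in [0,j-1].
  j=0: rhs fails.
  j=1: rhs fails.
  j=2: rhs fails.
  j=3: rhs fails.
  j=4: rhs fails.
  j=5: rhs fails.
  j=6: rhs holds; lhs holds on [0,5]. k = 6.

6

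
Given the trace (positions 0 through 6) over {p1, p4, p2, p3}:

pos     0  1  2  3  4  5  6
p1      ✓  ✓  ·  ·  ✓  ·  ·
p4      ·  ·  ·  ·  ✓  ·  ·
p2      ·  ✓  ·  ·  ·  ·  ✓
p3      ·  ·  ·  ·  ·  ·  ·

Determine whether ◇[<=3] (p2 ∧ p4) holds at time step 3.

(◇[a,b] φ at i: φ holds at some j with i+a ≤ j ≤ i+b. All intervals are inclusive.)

No

Check (p2 ∧ p4) at each j in [3,6]:
  j=3: false
  j=4: false
  j=5: false
  j=6: false
No position in the window satisfies it → formula fails.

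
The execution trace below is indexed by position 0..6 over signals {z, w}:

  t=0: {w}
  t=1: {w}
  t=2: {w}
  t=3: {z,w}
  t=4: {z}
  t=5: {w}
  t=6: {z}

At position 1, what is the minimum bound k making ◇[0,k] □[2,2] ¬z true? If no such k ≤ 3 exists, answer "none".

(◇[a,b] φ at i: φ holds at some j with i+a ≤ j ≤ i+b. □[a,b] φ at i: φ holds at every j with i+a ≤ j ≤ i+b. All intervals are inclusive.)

Scan j = 1,2,… for □[2,2] ¬z:
  j=1: fails
  j=2: fails
  j=3: holds
First hit at j=3, so smallest k = 3-1 = 2.

2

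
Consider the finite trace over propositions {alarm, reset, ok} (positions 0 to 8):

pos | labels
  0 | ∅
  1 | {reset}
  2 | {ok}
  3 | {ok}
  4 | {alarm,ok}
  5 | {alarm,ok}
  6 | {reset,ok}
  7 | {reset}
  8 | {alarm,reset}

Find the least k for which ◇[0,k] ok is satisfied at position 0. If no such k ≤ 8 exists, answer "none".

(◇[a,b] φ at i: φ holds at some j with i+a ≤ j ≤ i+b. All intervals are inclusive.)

Scan j = 0,1,… for ok:
  j=0: fails
  j=1: fails
  j=2: holds
First hit at j=2, so smallest k = 2-0 = 2.

2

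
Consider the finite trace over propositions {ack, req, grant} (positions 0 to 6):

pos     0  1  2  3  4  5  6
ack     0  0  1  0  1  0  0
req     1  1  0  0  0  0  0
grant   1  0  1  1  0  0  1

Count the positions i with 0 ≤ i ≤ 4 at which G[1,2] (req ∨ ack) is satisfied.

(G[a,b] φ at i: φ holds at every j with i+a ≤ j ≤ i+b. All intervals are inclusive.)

1

Evaluate at each i in [0,4]:
  i=0: ✓ (all of [1,2])
  i=1: ✗ (fails at j=3)
  i=2: ✗ (fails at j=3)
  i=3: ✗ (fails at j=5)
  i=4: ✗ (fails at j=5)
Positions where it holds: {0} → 1.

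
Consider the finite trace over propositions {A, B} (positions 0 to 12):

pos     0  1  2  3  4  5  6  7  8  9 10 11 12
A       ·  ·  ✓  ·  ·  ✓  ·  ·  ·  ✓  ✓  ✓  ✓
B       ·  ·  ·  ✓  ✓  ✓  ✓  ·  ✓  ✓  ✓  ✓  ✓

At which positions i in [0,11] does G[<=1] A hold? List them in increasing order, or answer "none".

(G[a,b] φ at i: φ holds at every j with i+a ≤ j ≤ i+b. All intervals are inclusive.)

9, 10, 11

Evaluate at each i in [0,11]:
  i=0: ✗ (fails at j=0)
  i=1: ✗ (fails at j=1)
  i=2: ✗ (fails at j=3)
  i=3: ✗ (fails at j=3)
  i=4: ✗ (fails at j=4)
  i=5: ✗ (fails at j=6)
  i=6: ✗ (fails at j=6)
  i=7: ✗ (fails at j=7)
  i=8: ✗ (fails at j=8)
  i=9: ✓ (all of [9,10])
  i=10: ✓ (all of [10,11])
  i=11: ✓ (all of [11,12])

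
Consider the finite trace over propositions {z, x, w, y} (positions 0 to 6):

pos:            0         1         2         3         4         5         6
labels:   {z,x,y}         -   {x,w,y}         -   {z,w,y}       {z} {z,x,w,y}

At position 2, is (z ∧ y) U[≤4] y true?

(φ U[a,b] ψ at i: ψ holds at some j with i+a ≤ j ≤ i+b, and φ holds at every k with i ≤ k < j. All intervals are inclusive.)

Need some j in [2,6] with y, and (z ∧ y) at every k in [2,j-1].
  j=2: y holds; no prefix to check → satisfied.

Holds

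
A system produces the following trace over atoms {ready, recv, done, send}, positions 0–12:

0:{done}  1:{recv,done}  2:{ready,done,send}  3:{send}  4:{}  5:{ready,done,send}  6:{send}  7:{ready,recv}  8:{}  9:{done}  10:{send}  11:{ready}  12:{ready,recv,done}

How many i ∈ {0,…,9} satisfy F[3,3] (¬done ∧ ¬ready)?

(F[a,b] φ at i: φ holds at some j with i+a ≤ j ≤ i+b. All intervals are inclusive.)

5

Evaluate at each i in [0,9]:
  i=0: ✓ (witness j=3)
  i=1: ✓ (witness j=4)
  i=2: ✗ (none in [5,5])
  i=3: ✓ (witness j=6)
  i=4: ✗ (none in [7,7])
  i=5: ✓ (witness j=8)
  i=6: ✗ (none in [9,9])
  i=7: ✓ (witness j=10)
  i=8: ✗ (none in [11,11])
  i=9: ✗ (none in [12,12])
Positions where it holds: {0, 1, 3, 5, 7} → 5.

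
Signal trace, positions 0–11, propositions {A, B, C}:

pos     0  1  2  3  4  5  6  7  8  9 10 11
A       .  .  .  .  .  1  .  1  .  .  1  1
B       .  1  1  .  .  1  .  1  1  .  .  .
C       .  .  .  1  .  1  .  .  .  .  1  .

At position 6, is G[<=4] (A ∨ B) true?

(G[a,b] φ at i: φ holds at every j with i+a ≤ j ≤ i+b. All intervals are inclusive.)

Check (A ∨ B) at every j in [6,10]:
  j=6: false
  j=7: true
  j=8: true
  j=9: false
  j=10: true
Fails at j=6 → formula fails.

No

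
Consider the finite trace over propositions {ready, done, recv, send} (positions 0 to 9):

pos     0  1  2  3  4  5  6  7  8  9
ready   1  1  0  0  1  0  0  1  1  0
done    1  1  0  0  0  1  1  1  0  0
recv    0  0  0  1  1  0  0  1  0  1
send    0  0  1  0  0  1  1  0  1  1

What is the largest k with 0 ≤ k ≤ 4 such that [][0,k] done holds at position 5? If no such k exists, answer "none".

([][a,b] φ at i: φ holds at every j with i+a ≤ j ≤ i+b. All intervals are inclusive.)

done must hold from j=5 onward; find where it first fails.
  j=5: holds
  j=6: holds
  j=7: holds
  j=8: fails
Holds on [5,7], so largest k = 2.

2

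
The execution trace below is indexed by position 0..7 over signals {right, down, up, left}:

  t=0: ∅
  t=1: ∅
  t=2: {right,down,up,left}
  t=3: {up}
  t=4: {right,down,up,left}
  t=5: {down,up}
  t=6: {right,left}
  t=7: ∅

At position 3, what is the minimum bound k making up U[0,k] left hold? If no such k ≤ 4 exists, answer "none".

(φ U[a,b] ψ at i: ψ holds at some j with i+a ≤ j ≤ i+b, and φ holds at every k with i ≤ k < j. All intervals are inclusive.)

Need earliest j ≥ 3 with left, and up at every k in [3,j-1].
  j=3: rhs fails.
  j=4: rhs holds; lhs holds on [3,3]. k = 1.

1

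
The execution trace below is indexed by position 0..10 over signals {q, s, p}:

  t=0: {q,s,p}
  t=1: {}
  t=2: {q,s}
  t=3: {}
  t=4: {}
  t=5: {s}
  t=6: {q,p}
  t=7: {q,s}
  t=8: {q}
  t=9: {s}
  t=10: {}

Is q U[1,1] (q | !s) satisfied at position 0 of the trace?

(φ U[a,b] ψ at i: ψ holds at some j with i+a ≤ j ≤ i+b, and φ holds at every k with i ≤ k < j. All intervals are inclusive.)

Holds

Need some j in [1,1] with (q | !s), and q at every k in [0,j-1].
  j=1: (q | !s) holds; q holds at every k in [0,0] → satisfied.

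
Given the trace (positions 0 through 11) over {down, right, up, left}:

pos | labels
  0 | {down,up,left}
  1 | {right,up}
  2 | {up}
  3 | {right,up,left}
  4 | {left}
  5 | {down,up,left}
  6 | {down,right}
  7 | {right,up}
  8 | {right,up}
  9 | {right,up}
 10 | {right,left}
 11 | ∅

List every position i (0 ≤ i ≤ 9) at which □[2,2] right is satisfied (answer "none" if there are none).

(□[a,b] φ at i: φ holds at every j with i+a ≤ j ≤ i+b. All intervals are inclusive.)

Evaluate at each i in [0,9]:
  i=0: ✗ (fails at j=2)
  i=1: ✓ (all of [3,3])
  i=2: ✗ (fails at j=4)
  i=3: ✗ (fails at j=5)
  i=4: ✓ (all of [6,6])
  i=5: ✓ (all of [7,7])
  i=6: ✓ (all of [8,8])
  i=7: ✓ (all of [9,9])
  i=8: ✓ (all of [10,10])
  i=9: ✗ (fails at j=11)

1, 4, 5, 6, 7, 8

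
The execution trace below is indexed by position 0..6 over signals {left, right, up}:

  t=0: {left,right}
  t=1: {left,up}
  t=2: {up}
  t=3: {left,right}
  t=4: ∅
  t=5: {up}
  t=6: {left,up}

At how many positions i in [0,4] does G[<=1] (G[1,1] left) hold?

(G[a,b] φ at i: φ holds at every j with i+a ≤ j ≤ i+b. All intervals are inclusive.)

Evaluate at each i in [0,4]:
  i=0: ✗ (fails at j=1)
  i=1: ✗ (fails at j=1)
  i=2: ✗ (fails at j=3)
  i=3: ✗ (fails at j=3)
  i=4: ✗ (fails at j=4)
Positions where it holds: {} → 0.

0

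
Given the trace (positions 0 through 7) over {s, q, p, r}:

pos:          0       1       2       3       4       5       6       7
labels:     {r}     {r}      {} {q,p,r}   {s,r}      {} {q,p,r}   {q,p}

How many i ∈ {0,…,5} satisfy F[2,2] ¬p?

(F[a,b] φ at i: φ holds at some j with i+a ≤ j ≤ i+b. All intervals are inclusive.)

Evaluate at each i in [0,5]:
  i=0: ✓ (witness j=2)
  i=1: ✗ (none in [3,3])
  i=2: ✓ (witness j=4)
  i=3: ✓ (witness j=5)
  i=4: ✗ (none in [6,6])
  i=5: ✗ (none in [7,7])
Positions where it holds: {0, 2, 3} → 3.

3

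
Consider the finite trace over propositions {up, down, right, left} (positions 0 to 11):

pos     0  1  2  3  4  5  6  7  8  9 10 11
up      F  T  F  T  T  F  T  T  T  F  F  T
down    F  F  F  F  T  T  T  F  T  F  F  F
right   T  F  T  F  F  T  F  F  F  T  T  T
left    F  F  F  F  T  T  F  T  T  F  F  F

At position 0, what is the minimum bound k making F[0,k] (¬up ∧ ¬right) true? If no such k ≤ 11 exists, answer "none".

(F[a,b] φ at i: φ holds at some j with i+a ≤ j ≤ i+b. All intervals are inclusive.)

none

Scan j = 0,1,… for (¬up ∧ ¬right):
  j=0: fails
  j=1: fails
  j=2: fails
  j=3: fails
  j=4: fails
  j=5: fails
  j=6: fails
  j=7: fails
  j=8: fails
  j=9: fails
  j=10: fails
  j=11: fails
No j in [0,11] satisfies it → none.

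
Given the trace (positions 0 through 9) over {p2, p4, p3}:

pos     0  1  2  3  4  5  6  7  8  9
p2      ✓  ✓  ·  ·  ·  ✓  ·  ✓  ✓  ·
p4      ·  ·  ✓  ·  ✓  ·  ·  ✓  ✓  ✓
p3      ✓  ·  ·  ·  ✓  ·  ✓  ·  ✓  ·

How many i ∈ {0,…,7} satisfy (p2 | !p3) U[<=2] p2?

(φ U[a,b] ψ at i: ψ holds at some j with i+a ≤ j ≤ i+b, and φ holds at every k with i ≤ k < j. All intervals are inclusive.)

Evaluate at each i in [0,7]:
  i=0: ✓ (rhs at j=0)
  i=1: ✓ (rhs at j=1)
  i=2: ✗ (no rhs in [2,4])
  i=3: ✗ (lhs fails at k=4 before rhs at j=5)
  i=4: ✗ (lhs fails at k=4 before rhs at j=5)
  i=5: ✓ (rhs at j=5)
  i=6: ✗ (lhs fails at k=6 before rhs at j=7)
  i=7: ✓ (rhs at j=7)
Positions where it holds: {0, 1, 5, 7} → 4.

4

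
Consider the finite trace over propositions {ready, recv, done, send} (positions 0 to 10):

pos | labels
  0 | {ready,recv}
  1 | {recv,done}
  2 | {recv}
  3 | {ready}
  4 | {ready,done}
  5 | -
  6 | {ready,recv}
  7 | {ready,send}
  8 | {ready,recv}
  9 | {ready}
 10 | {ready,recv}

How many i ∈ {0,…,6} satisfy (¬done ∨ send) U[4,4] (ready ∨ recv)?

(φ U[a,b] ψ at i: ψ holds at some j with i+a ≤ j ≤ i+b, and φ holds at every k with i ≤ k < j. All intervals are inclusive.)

2

Evaluate at each i in [0,6]:
  i=0: ✗ (lhs fails at k=1 before rhs at j=4)
  i=1: ✗ (no rhs in [5,5])
  i=2: ✗ (lhs fails at k=4 before rhs at j=6)
  i=3: ✗ (lhs fails at k=4 before rhs at j=7)
  i=4: ✗ (lhs fails at k=4 before rhs at j=8)
  i=5: ✓ (rhs at j=9; lhs holds on [5,8])
  i=6: ✓ (rhs at j=10; lhs holds on [6,9])
Positions where it holds: {5, 6} → 2.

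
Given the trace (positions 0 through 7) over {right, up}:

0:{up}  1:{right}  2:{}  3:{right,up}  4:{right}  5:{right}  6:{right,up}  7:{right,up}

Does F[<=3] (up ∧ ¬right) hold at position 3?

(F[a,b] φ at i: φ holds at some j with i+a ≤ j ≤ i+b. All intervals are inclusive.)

Check (up ∧ ¬right) at each j in [3,6]:
  j=3: false
  j=4: false
  j=5: false
  j=6: false
No position in the window satisfies it → formula fails.

False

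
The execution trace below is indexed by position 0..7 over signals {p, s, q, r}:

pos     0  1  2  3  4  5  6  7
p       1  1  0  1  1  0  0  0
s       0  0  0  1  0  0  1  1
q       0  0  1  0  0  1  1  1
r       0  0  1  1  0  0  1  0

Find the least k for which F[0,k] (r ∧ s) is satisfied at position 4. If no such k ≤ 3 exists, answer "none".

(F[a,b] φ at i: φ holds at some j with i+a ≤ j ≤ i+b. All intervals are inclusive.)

2

Scan j = 4,5,… for (r ∧ s):
  j=4: fails
  j=5: fails
  j=6: holds
First hit at j=6, so smallest k = 6-4 = 2.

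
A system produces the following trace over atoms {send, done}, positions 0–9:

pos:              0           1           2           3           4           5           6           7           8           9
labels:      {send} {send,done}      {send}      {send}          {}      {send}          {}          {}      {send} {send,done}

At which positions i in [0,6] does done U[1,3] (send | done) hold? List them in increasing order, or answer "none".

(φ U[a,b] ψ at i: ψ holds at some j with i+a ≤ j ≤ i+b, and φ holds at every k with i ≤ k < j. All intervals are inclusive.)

Evaluate at each i in [0,6]:
  i=0: ✗ (lhs fails at k=0 before rhs at j=1)
  i=1: ✓ (rhs at j=2; lhs holds on [1,1])
  i=2: ✗ (lhs fails at k=2 before rhs at j=3)
  i=3: ✗ (lhs fails at k=3 before rhs at j=5)
  i=4: ✗ (lhs fails at k=4 before rhs at j=5)
  i=5: ✗ (lhs fails at k=5 before rhs at j=8)
  i=6: ✗ (lhs fails at k=6 before rhs at j=8)

1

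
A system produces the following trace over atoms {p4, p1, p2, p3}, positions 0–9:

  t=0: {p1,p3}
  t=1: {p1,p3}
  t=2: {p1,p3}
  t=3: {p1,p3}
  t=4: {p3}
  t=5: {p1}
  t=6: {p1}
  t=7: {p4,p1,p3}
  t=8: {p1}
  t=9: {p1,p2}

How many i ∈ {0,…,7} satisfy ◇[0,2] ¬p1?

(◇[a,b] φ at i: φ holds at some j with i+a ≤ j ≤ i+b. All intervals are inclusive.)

Evaluate at each i in [0,7]:
  i=0: ✗ (none in [0,2])
  i=1: ✗ (none in [1,3])
  i=2: ✓ (witness j=4)
  i=3: ✓ (witness j=4)
  i=4: ✓ (witness j=4)
  i=5: ✗ (none in [5,7])
  i=6: ✗ (none in [6,8])
  i=7: ✗ (none in [7,9])
Positions where it holds: {2, 3, 4} → 3.

3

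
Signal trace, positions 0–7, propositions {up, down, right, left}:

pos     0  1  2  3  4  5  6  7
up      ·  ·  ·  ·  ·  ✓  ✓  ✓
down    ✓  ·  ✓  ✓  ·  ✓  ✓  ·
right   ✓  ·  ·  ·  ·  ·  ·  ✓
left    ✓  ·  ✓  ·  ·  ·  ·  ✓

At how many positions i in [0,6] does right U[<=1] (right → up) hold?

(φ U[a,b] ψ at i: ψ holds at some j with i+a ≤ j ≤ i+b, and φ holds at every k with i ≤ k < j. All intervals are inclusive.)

Evaluate at each i in [0,6]:
  i=0: ✓ (rhs at j=1; lhs holds on [0,0])
  i=1: ✓ (rhs at j=1)
  i=2: ✓ (rhs at j=2)
  i=3: ✓ (rhs at j=3)
  i=4: ✓ (rhs at j=4)
  i=5: ✓ (rhs at j=5)
  i=6: ✓ (rhs at j=6)
Positions where it holds: {0, 1, 2, 3, 4, 5, 6} → 7.

7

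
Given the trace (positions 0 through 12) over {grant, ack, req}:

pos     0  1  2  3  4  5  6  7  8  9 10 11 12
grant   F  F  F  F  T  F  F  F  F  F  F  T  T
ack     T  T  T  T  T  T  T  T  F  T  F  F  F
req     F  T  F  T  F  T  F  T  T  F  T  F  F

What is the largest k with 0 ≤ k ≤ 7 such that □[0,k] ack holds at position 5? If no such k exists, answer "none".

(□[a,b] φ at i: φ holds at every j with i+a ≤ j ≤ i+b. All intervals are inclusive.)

ack must hold from j=5 onward; find where it first fails.
  j=5: holds
  j=6: holds
  j=7: holds
  j=8: fails
Holds on [5,7], so largest k = 2.

2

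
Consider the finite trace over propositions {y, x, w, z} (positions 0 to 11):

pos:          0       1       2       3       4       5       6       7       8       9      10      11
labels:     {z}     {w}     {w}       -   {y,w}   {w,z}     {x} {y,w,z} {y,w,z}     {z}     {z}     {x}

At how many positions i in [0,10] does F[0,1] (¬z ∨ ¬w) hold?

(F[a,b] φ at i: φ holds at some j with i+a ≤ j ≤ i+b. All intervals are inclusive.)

Evaluate at each i in [0,10]:
  i=0: ✓ (witness j=0)
  i=1: ✓ (witness j=1)
  i=2: ✓ (witness j=2)
  i=3: ✓ (witness j=3)
  i=4: ✓ (witness j=4)
  i=5: ✓ (witness j=6)
  i=6: ✓ (witness j=6)
  i=7: ✗ (none in [7,8])
  i=8: ✓ (witness j=9)
  i=9: ✓ (witness j=9)
  i=10: ✓ (witness j=10)
Positions where it holds: {0, 1, 2, 3, 4, 5, 6, 8, 9, 10} → 10.

10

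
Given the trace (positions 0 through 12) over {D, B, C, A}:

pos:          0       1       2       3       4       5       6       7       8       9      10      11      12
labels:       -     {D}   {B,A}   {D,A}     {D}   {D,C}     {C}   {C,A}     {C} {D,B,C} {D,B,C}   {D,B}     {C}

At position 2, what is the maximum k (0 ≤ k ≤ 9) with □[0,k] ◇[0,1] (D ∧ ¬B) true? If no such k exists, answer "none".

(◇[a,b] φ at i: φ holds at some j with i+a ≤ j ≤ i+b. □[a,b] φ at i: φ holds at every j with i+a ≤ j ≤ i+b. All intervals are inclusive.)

◇[0,1] (D ∧ ¬B) must hold from j=2 onward; find where it first fails.
  j=2: holds
  j=3: holds
  j=4: holds
  j=5: holds
  j=6: fails
Holds on [2,5], so largest k = 3.

3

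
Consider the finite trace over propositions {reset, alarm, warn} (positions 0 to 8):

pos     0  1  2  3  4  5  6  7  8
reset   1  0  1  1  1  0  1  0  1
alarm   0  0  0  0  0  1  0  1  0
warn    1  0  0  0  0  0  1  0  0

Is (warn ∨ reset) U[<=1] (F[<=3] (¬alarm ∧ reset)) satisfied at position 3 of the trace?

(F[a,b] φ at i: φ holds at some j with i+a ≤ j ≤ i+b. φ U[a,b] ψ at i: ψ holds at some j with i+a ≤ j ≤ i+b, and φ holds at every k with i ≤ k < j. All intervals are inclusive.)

Need some j in [3,4] with F[<=3] (¬alarm ∧ reset), and (warn ∨ reset) at every k in [3,j-1].
  j=3: F[<=3] (¬alarm ∧ reset) holds; no prefix to check → satisfied.

True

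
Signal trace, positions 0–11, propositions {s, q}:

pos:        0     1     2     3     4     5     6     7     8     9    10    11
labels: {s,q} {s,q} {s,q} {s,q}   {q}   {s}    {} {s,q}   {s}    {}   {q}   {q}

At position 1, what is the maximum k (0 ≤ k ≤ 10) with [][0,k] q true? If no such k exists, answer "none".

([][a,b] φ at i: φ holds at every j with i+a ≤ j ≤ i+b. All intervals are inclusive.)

3

q must hold from j=1 onward; find where it first fails.
  j=1: holds
  j=2: holds
  j=3: holds
  j=4: holds
  j=5: fails
Holds on [1,4], so largest k = 3.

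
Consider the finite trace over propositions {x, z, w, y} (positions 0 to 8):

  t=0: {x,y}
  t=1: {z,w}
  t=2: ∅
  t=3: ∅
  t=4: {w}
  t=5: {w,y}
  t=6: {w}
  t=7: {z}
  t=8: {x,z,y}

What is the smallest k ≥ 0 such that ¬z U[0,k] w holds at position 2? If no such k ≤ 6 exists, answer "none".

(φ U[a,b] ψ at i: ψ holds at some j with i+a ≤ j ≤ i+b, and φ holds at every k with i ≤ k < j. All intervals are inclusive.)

Need earliest j ≥ 2 with w, and ¬z at every k in [2,j-1].
  j=2: rhs fails.
  j=3: rhs fails.
  j=4: rhs holds; lhs holds on [2,3]. k = 2.

2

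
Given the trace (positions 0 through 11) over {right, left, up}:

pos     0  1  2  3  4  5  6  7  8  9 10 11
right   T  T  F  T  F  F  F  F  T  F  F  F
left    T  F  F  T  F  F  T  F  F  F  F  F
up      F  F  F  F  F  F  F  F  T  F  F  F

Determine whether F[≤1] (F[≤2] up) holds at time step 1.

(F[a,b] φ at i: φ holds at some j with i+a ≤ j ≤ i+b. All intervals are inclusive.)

False

Check F[≤2] up at each j in [1,2]:
  j=1: fails (none in [1,3])
  j=2: fails (none in [2,4])
No position in the window satisfies it → formula fails.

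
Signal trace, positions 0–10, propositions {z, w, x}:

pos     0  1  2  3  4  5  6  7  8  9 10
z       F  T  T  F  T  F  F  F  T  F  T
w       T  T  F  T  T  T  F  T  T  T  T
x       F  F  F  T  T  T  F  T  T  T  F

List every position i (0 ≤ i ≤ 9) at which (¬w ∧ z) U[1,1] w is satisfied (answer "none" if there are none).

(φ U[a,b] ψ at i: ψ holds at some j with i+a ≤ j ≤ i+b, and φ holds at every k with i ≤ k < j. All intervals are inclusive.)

2

Evaluate at each i in [0,9]:
  i=0: ✗ (lhs fails at k=0 before rhs at j=1)
  i=1: ✗ (no rhs in [2,2])
  i=2: ✓ (rhs at j=3; lhs holds on [2,2])
  i=3: ✗ (lhs fails at k=3 before rhs at j=4)
  i=4: ✗ (lhs fails at k=4 before rhs at j=5)
  i=5: ✗ (no rhs in [6,6])
  i=6: ✗ (lhs fails at k=6 before rhs at j=7)
  i=7: ✗ (lhs fails at k=7 before rhs at j=8)
  i=8: ✗ (lhs fails at k=8 before rhs at j=9)
  i=9: ✗ (lhs fails at k=9 before rhs at j=10)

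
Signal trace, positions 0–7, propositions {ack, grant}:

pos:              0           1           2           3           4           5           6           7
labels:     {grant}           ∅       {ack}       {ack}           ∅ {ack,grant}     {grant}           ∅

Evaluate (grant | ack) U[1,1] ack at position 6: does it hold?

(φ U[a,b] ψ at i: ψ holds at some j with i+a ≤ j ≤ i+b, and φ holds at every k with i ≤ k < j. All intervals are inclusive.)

Does not hold

Need some j in [7,7] with ack, and (grant | ack) at every k in [6,j-1].
  j=7: ack false.
No j in the window works → until fails.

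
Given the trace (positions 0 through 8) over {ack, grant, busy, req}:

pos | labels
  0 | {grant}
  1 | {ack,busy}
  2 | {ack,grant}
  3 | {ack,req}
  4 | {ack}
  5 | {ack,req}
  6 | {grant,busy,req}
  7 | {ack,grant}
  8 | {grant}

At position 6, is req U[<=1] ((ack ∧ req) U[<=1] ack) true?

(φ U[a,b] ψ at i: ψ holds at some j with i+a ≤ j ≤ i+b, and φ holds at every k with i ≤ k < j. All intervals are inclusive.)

Holds

Need some j in [6,7] with ((ack ∧ req) U[<=1] ack), and req at every k in [6,j-1].
  j=6: ((ack ∧ req) U[<=1] ack) — fails.
  j=7: ((ack ∧ req) U[<=1] ack) holds; req holds at every k in [6,6] → satisfied.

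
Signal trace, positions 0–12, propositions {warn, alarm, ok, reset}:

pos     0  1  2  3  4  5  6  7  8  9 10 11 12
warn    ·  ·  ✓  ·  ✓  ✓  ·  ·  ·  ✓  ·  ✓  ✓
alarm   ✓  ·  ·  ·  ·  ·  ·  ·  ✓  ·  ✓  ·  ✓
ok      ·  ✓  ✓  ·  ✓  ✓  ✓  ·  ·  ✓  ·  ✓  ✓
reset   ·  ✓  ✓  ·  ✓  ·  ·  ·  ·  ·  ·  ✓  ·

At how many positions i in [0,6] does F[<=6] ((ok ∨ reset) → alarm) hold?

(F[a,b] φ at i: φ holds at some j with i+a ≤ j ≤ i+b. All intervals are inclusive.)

7

Evaluate at each i in [0,6]:
  i=0: ✓ (witness j=0)
  i=1: ✓ (witness j=3)
  i=2: ✓ (witness j=3)
  i=3: ✓ (witness j=3)
  i=4: ✓ (witness j=7)
  i=5: ✓ (witness j=7)
  i=6: ✓ (witness j=7)
Positions where it holds: {0, 1, 2, 3, 4, 5, 6} → 7.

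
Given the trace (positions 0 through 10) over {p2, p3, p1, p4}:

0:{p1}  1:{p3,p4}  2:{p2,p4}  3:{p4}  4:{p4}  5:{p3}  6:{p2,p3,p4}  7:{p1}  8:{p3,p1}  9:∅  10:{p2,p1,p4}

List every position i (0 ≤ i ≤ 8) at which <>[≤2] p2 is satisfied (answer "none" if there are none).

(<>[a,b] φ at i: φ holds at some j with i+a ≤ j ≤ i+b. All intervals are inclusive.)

Evaluate at each i in [0,8]:
  i=0: ✓ (witness j=2)
  i=1: ✓ (witness j=2)
  i=2: ✓ (witness j=2)
  i=3: ✗ (none in [3,5])
  i=4: ✓ (witness j=6)
  i=5: ✓ (witness j=6)
  i=6: ✓ (witness j=6)
  i=7: ✗ (none in [7,9])
  i=8: ✓ (witness j=10)

0, 1, 2, 4, 5, 6, 8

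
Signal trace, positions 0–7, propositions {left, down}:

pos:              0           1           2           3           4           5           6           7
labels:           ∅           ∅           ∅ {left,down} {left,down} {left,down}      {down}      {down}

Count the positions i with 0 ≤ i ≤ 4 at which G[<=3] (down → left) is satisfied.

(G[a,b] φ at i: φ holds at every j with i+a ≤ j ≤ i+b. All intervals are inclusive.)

3

Evaluate at each i in [0,4]:
  i=0: ✓ (all of [0,3])
  i=1: ✓ (all of [1,4])
  i=2: ✓ (all of [2,5])
  i=3: ✗ (fails at j=6)
  i=4: ✗ (fails at j=6)
Positions where it holds: {0, 1, 2} → 3.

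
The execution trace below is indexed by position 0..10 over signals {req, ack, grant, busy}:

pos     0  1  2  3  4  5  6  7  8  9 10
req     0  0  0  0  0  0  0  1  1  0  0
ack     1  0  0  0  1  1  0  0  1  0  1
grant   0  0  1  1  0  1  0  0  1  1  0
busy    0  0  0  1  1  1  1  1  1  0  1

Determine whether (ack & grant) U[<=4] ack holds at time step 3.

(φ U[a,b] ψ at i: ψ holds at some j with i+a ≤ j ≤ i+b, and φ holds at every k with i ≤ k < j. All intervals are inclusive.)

Does not hold

Need some j in [3,7] with ack, and (ack & grant) at every k in [3,j-1].
  j=3: ack false.
  j=4: ack holds, but (ack & grant) fails at k=3 → not this j.
  j=5: ack holds, but (ack & grant) fails at k=3 → not this j.
  j=6: ack false.
  j=7: ack false.
No j in the window works → until fails.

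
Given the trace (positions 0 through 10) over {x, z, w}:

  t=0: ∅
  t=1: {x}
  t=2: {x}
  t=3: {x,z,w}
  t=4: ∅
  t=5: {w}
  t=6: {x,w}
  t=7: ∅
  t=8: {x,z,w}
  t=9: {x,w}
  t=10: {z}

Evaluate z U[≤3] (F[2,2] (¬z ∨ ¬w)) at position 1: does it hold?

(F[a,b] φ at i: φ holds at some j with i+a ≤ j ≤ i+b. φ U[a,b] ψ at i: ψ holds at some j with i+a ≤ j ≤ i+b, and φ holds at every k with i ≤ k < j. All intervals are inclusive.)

Need some j in [1,4] with F[2,2] (¬z ∨ ¬w), and z at every k in [1,j-1].
  j=1: F[2,2] (¬z ∨ ¬w) — fails (none in [3,3]).
  j=2: F[2,2] (¬z ∨ ¬w) holds, but z fails at k=1 → not this j.
  j=3: F[2,2] (¬z ∨ ¬w) holds, but z fails at k=1 → not this j.
  j=4: F[2,2] (¬z ∨ ¬w) holds, but z fails at k=1 → not this j.
No j in the window works → until fails.

Does not hold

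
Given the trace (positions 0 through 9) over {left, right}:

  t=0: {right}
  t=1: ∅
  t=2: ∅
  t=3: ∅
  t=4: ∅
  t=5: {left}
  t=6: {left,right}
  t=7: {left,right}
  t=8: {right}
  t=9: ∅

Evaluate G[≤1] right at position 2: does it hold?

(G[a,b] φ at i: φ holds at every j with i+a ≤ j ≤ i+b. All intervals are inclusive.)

No

Check right at every j in [2,3]:
  j=2: false
  j=3: false
Fails at j=2 → formula fails.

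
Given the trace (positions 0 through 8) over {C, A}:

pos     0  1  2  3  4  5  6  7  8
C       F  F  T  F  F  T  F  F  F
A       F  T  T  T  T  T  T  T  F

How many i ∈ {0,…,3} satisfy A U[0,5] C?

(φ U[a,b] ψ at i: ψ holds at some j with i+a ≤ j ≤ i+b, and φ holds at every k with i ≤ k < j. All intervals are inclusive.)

3

Evaluate at each i in [0,3]:
  i=0: ✗ (lhs fails at k=0 before rhs at j=2)
  i=1: ✓ (rhs at j=2; lhs holds on [1,1])
  i=2: ✓ (rhs at j=2)
  i=3: ✓ (rhs at j=5; lhs holds on [3,4])
Positions where it holds: {1, 2, 3} → 3.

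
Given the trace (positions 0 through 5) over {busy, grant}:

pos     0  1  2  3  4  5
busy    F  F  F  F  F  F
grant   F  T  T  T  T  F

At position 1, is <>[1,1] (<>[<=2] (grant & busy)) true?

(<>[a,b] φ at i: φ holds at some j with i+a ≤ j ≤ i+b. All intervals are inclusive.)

False

Check <>[<=2] (grant & busy) at each j in [2,2]:
  j=2: fails (none in [2,4])
No position in the window satisfies it → formula fails.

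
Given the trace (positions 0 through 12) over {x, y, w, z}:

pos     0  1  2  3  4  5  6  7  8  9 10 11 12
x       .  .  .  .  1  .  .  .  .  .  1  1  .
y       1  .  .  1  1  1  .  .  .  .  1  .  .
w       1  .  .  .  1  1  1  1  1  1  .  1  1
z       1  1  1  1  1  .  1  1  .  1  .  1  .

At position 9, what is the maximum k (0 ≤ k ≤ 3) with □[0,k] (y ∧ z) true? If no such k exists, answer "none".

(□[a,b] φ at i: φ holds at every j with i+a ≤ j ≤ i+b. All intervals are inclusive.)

(y ∧ z) must hold from j=9 onward; find where it first fails.
  j=9: fails → no k works.

none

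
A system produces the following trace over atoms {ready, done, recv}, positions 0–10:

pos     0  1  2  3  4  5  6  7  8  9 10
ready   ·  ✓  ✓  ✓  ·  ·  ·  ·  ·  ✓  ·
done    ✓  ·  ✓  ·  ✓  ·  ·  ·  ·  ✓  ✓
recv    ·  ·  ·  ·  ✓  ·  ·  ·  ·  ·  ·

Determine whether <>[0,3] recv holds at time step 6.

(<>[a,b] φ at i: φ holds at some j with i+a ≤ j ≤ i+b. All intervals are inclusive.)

No

Check recv at each j in [6,9]:
  j=6: false
  j=7: false
  j=8: false
  j=9: false
No position in the window satisfies it → formula fails.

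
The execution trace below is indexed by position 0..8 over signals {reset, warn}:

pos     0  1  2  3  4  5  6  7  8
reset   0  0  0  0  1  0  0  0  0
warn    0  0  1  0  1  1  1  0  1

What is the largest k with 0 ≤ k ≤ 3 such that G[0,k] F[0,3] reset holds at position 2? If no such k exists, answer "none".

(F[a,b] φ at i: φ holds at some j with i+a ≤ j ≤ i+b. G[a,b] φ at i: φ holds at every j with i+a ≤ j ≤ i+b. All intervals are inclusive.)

2

F[0,3] reset must hold from j=2 onward; find where it first fails.
  j=2: holds
  j=3: holds
  j=4: holds
  j=5: fails
Holds on [2,4], so largest k = 2.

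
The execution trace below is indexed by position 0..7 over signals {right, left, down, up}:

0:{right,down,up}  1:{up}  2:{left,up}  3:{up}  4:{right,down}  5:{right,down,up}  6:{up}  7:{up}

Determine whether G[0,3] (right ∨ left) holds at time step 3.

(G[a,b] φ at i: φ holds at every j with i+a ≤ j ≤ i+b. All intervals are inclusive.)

Check (right ∨ left) at every j in [3,6]:
  j=3: false
  j=4: true
  j=5: true
  j=6: false
Fails at j=3 → formula fails.

No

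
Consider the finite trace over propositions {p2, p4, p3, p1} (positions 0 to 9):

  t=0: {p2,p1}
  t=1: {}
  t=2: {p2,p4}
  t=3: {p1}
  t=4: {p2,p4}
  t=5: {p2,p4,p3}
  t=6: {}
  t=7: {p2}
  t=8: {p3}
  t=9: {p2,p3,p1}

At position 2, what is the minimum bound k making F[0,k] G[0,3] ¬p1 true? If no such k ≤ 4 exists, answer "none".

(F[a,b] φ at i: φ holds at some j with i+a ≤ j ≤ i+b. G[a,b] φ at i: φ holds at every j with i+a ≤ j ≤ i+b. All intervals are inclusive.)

2

Scan j = 2,3,… for G[0,3] ¬p1:
  j=2: fails
  j=3: fails
  j=4: holds
First hit at j=4, so smallest k = 4-2 = 2.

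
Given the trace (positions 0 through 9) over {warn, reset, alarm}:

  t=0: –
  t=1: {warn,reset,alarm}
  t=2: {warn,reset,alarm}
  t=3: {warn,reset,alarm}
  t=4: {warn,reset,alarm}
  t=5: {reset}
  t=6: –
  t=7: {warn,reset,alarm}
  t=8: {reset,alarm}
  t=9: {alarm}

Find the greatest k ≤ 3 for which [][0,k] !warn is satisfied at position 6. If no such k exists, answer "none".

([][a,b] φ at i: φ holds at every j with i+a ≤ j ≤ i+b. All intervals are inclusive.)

0

!warn must hold from j=6 onward; find where it first fails.
  j=6: holds
  j=7: fails
Holds on [6,6], so largest k = 0.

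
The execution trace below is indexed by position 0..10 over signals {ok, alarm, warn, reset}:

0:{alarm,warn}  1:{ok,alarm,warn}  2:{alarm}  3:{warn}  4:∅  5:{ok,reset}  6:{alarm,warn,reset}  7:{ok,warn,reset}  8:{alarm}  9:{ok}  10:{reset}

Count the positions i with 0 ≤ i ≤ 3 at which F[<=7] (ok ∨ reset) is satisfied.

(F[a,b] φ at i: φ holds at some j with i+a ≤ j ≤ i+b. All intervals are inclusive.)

4

Evaluate at each i in [0,3]:
  i=0: ✓ (witness j=1)
  i=1: ✓ (witness j=1)
  i=2: ✓ (witness j=5)
  i=3: ✓ (witness j=5)
Positions where it holds: {0, 1, 2, 3} → 4.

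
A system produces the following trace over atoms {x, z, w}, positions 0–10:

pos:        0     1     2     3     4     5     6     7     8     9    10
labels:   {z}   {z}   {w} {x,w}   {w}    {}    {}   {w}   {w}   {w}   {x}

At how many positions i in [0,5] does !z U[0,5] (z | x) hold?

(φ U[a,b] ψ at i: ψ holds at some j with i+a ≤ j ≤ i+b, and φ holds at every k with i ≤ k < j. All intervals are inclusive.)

Evaluate at each i in [0,5]:
  i=0: ✓ (rhs at j=0)
  i=1: ✓ (rhs at j=1)
  i=2: ✓ (rhs at j=3; lhs holds on [2,2])
  i=3: ✓ (rhs at j=3)
  i=4: ✗ (no rhs in [4,9])
  i=5: ✓ (rhs at j=10; lhs holds on [5,9])
Positions where it holds: {0, 1, 2, 3, 5} → 5.

5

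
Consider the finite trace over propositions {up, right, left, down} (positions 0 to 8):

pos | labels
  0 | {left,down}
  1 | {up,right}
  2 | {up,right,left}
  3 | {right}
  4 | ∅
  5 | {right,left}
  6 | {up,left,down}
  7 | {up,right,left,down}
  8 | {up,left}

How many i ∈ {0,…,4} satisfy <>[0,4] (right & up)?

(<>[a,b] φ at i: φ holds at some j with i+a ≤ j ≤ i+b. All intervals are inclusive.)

5

Evaluate at each i in [0,4]:
  i=0: ✓ (witness j=1)
  i=1: ✓ (witness j=1)
  i=2: ✓ (witness j=2)
  i=3: ✓ (witness j=7)
  i=4: ✓ (witness j=7)
Positions where it holds: {0, 1, 2, 3, 4} → 5.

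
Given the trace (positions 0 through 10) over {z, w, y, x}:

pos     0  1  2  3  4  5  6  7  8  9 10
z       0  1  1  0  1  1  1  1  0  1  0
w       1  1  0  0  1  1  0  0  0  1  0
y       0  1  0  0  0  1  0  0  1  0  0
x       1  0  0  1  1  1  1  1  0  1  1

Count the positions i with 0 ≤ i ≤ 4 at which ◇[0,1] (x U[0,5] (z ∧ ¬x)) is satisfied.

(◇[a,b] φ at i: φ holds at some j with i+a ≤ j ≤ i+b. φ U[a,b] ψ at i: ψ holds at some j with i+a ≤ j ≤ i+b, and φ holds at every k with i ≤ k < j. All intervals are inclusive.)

3

Evaluate at each i in [0,4]:
  i=0: ✓ (witness j=0)
  i=1: ✓ (witness j=1)
  i=2: ✓ (witness j=2)
  i=3: ✗ (none in [3,4])
  i=4: ✗ (none in [4,5])
Positions where it holds: {0, 1, 2} → 3.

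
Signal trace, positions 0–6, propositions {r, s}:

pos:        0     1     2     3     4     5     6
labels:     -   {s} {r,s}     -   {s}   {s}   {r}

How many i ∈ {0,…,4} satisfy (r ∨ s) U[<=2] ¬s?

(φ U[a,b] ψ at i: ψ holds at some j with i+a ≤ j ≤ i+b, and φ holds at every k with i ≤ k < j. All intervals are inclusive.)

5

Evaluate at each i in [0,4]:
  i=0: ✓ (rhs at j=0)
  i=1: ✓ (rhs at j=3; lhs holds on [1,2])
  i=2: ✓ (rhs at j=3; lhs holds on [2,2])
  i=3: ✓ (rhs at j=3)
  i=4: ✓ (rhs at j=6; lhs holds on [4,5])
Positions where it holds: {0, 1, 2, 3, 4} → 5.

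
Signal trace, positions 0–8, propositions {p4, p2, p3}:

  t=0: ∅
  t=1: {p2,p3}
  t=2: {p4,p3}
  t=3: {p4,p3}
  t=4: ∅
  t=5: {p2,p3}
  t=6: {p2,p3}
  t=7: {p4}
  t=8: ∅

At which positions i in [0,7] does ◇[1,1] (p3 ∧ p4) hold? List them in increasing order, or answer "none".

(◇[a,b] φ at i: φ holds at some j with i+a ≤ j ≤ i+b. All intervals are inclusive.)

1, 2

Evaluate at each i in [0,7]:
  i=0: ✗ (none in [1,1])
  i=1: ✓ (witness j=2)
  i=2: ✓ (witness j=3)
  i=3: ✗ (none in [4,4])
  i=4: ✗ (none in [5,5])
  i=5: ✗ (none in [6,6])
  i=6: ✗ (none in [7,7])
  i=7: ✗ (none in [8,8])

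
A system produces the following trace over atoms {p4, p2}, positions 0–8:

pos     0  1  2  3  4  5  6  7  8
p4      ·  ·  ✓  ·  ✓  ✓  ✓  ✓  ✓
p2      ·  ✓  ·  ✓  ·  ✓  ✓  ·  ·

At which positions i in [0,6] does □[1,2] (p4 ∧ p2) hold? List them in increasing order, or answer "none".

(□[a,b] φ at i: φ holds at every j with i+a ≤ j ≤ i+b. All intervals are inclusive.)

Evaluate at each i in [0,6]:
  i=0: ✗ (fails at j=1)
  i=1: ✗ (fails at j=2)
  i=2: ✗ (fails at j=3)
  i=3: ✗ (fails at j=4)
  i=4: ✓ (all of [5,6])
  i=5: ✗ (fails at j=7)
  i=6: ✗ (fails at j=7)

4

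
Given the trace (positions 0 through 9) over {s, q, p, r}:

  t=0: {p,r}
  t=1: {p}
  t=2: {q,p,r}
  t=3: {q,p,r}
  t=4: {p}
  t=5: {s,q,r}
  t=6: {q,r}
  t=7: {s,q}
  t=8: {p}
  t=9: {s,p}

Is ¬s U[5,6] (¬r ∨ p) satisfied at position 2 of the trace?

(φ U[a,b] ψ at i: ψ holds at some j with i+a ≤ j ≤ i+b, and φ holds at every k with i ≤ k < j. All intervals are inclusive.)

False

Need some j in [7,8] with (¬r ∨ p), and ¬s at every k in [2,j-1].
  j=7: (¬r ∨ p) holds, but ¬s fails at k=5 → not this j.
  j=8: (¬r ∨ p) holds, but ¬s fails at k=5 → not this j.
No j in the window works → until fails.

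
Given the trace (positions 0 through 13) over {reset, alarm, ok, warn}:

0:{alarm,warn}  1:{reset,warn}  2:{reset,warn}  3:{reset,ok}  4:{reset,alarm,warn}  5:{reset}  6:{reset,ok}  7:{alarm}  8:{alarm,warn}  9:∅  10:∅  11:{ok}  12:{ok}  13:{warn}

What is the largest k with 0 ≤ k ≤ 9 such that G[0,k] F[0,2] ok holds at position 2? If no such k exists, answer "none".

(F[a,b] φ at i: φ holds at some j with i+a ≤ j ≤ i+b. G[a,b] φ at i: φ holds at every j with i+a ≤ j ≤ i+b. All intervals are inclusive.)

F[0,2] ok must hold from j=2 onward; find where it first fails.
  j=2: holds
  j=3: holds
  j=4: holds
  j=5: holds
  j=6: holds
  j=7: fails
Holds on [2,6], so largest k = 4.

4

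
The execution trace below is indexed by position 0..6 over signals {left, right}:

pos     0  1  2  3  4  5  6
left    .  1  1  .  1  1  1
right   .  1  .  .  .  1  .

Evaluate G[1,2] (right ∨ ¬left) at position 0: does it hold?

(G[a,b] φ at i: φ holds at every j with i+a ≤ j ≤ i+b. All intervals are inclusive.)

Does not hold

Check (right ∨ ¬left) at every j in [1,2]:
  j=1: true
  j=2: false
Fails at j=2 → formula fails.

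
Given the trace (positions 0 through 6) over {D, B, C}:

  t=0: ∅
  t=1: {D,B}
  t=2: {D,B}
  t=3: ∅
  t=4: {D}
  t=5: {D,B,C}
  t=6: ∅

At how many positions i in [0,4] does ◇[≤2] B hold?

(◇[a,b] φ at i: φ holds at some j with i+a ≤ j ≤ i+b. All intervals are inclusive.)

Evaluate at each i in [0,4]:
  i=0: ✓ (witness j=1)
  i=1: ✓ (witness j=1)
  i=2: ✓ (witness j=2)
  i=3: ✓ (witness j=5)
  i=4: ✓ (witness j=5)
Positions where it holds: {0, 1, 2, 3, 4} → 5.

5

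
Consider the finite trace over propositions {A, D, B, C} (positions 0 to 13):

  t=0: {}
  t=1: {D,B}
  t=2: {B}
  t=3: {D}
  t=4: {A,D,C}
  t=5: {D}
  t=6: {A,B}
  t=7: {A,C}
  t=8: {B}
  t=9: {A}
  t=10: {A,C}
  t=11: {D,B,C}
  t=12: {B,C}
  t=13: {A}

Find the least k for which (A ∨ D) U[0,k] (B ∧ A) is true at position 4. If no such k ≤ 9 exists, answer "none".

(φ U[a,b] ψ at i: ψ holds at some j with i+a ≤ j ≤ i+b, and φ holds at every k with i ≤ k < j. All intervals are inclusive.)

Need earliest j ≥ 4 with (B ∧ A), and (A ∨ D) at every k in [4,j-1].
  j=4: rhs fails.
  j=5: rhs fails.
  j=6: rhs holds; lhs holds on [4,5]. k = 2.

2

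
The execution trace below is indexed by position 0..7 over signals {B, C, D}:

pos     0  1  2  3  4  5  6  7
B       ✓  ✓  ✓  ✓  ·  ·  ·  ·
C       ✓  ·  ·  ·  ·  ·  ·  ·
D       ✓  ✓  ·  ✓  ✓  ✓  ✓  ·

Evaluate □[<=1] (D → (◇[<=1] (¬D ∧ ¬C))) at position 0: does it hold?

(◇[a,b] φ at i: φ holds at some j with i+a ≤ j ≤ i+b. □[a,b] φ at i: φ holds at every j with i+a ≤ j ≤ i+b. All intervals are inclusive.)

False

Check (D → (◇[<=1] (¬D ∧ ¬C))) at every j in [0,1]:
  j=0: antecedent true; consequent fails (none in [0,1]) → ✗
  j=1: antecedent true; consequent holds (witness at 2) → ✓
Fails at j=0 → formula fails.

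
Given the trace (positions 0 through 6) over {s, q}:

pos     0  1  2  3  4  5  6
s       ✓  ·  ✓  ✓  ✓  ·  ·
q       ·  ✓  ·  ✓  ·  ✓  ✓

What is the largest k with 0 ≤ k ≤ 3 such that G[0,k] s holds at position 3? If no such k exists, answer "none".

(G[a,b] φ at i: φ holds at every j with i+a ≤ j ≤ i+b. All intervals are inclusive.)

s must hold from j=3 onward; find where it first fails.
  j=3: holds
  j=4: holds
  j=5: fails
Holds on [3,4], so largest k = 1.

1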